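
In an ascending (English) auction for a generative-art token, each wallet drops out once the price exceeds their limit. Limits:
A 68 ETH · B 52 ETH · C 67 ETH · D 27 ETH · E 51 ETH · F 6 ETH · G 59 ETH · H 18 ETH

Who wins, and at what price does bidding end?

Limits in order: 68 (A) > 67 (C) > 59 (G) > 52 (B) > 51 (E) > 27 (D) > …
Bidding ends when C exits at 67 ETH; A takes it.

A wins at 67 ETH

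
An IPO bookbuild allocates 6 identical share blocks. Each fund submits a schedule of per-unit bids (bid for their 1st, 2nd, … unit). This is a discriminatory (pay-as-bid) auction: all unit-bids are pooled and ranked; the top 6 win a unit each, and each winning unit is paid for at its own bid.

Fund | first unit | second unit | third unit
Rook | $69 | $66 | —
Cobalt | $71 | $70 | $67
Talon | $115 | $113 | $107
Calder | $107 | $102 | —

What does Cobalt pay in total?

Pooled unit-bids ranked (top 6): 115 (Talon-1), 113 (Talon-2), 107 (Talon-3), 107 (Calder-1), 102 (Calder-2), 71 (Cobalt-1)
Next rejected bid: $70 (not a price — pay-as-bid).
Cobalt's winning unit-bids: 71 = $71.

Cobalt pays $71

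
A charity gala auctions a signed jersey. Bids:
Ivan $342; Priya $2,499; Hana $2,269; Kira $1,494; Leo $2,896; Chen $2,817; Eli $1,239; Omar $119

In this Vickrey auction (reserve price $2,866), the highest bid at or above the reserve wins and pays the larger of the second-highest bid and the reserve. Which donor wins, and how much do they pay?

Bids in order: 2,896 (Leo) > 2,817 (Chen) > 2,499 (Priya) > 2,269 (Hana) > 1,494 (Kira) > 1,239 (Eli) > …
Leo has the top bid at or above the reserve ($2,896).
Second-highest bid $2,817 is below the reserve $2,866, so the reserve binds → payment $2,866.

Leo pays $2,866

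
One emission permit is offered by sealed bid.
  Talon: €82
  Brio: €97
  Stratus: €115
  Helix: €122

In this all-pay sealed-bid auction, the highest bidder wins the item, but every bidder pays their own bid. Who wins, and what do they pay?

All-pay sealed-bid auction: the highest bidder wins the item, but every bidder pays their own bid.
Bids ranked: 122 (Helix) > 115 (Stratus) > 97 (Brio) > 82 (Talon)
Helix is highest and takes the item; every bidder forfeits their bid.

Helix pays €122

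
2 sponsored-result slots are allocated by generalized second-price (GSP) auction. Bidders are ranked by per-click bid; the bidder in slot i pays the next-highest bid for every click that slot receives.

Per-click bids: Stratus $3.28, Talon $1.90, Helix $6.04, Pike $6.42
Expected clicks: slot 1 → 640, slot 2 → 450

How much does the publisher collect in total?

Total revenue: $5341.60

Ranked by bid: $6.42 (Pike) > $6.04 (Helix) > $3.28 (Stratus) > …
Slot 1: Pike pays $6.04 × 640 = $3865.60
Slot 2: Helix pays $3.28 × 450 = $1476.00
Total = $5341.60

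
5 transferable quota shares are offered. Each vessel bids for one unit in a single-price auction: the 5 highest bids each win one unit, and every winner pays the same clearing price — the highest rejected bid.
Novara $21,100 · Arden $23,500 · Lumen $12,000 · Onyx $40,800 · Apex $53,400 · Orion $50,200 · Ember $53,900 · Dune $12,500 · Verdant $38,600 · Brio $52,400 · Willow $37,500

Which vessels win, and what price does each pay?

Ember, Apex, Brio, Orion, Onyx; each pays $38,600

Ordering the bids: 53,900 (Ember), 53,400 (Apex), 52,400 (Brio), 50,200 (Orion), 40,800 (Onyx), 38,600 (Verdant), 37,500 (Willow), …
Winners (5 units): Ember, Apex, Brio, Orion, Onyx.
Clearing price = highest rejected bid = $38,600.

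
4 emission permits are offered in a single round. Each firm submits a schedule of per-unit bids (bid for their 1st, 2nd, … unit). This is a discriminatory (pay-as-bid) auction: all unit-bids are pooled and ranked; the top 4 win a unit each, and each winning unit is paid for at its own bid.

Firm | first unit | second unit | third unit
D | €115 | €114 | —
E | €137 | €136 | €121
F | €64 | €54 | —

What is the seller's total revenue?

Merging the schedules and taking the best 4: 137 (E-1), 136 (E-2), 121 (E-3), 115 (D-1)
Next rejected bid: €114 (not a price — pay-as-bid).
Each winning unit pays its own bid.
Revenue = 137 + 136 + 121 + 115 = €509.

Total revenue: €509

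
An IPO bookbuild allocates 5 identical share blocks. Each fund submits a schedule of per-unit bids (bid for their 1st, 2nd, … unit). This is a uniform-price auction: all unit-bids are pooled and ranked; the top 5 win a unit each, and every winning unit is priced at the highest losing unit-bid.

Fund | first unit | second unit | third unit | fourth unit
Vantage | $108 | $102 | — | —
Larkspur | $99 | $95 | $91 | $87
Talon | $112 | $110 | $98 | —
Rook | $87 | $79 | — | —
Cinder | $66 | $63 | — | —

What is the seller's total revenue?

Pooled unit-bids ranked (top 5): 112 (Talon-1), 110 (Talon-2), 108 (Vantage-1), 102 (Vantage-2), 99 (Larkspur-1)
First bid not allocated: $98.
Allocation: Larkspur 1, Talon 2, Vantage 2. Every unit priced at $98.
Revenue = 5 × 98 = $490.

Total revenue: $490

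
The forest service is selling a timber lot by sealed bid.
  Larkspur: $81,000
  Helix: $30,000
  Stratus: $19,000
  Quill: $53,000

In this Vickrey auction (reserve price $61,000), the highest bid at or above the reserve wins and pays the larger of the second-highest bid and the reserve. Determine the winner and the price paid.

Larkspur pays $61,000

Bids in order: 81,000 (Larkspur) > 53,000 (Quill) > 30,000 (Helix) > 19,000 (Stratus)
Larkspur has the top bid at or above the reserve ($81,000).
Second-highest bid $53,000 is below the reserve $61,000, so the reserve binds → payment $61,000.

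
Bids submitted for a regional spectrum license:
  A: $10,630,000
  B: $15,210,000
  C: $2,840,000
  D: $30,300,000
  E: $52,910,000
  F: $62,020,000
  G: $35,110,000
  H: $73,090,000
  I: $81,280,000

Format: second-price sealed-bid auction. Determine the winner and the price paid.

Rule: the highest bidder wins and pays the second-highest bid.
Bids in order: 81,280,000 (I) > 73,090,000 (H) > 62,020,000 (F) > 52,910,000 (E) > 35,110,000 (G) > 30,300,000 (D) > …
I wins with the highest bid; price is set by the runner-up at $73,090,000.

I pays $73,090,000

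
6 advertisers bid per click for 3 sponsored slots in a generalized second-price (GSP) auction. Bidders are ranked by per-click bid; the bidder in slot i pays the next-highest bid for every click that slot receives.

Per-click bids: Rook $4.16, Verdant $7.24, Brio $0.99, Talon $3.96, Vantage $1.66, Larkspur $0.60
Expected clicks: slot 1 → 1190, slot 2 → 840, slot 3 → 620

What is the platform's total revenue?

Ranked by bid: $7.24 (Verdant) > $4.16 (Rook) > $3.96 (Talon) > $1.66 (Vantage) > …
Slot 1: Verdant pays $4.16 × 1190 = $4950.40
Slot 2: Rook pays $3.96 × 840 = $3326.40
Slot 3: Talon pays $1.66 × 620 = $1029.20
Total = $9306.00

Total revenue: $9306.00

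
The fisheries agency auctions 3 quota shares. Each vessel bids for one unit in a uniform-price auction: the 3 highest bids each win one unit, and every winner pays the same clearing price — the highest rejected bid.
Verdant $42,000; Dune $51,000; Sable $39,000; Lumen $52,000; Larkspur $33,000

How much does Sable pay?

Ordering the bids: 52,000 (Lumen), 51,000 (Dune), 42,000 (Verdant), 39,000 (Sable), 33,000 (Larkspur)
Top 3: Lumen, Dune, Verdant.
Clearing price = highest rejected bid = $39,000.
Sable does not win → pays $0.

Sable pays $0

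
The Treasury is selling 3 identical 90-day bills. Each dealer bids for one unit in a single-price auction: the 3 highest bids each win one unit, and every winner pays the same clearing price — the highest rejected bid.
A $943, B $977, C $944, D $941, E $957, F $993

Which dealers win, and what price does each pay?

Bids ranked high→low: 993 (F), 977 (B), 957 (E), 944 (C), 943 (A), …
The 3 highest are F, B, E.
Highest unsuccessful bid: $944 → clearing price.

F, B, E; each pays $944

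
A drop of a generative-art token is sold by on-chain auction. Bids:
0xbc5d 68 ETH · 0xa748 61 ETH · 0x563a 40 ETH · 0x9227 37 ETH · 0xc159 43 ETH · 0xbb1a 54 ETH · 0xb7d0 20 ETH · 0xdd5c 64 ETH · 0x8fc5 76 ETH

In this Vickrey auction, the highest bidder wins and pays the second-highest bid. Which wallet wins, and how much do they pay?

Bids ranked: 76 (0x8fc5) > 68 (0xbc5d) > 64 (0xdd5c) > 61 (0xa748) > 54 (0xbb1a) > 43 (0xc159) > …
0x8fc5 wins with the highest bid; price is set by the runner-up at 68 ETH.

0x8fc5 pays 68 ETH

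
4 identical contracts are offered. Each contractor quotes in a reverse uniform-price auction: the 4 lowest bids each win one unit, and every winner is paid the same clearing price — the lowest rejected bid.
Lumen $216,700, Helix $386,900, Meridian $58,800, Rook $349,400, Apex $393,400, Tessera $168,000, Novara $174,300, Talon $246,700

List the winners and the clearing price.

Meridian, Tessera, Novara, Lumen; each is paid $246,700

Bids ranked low→high: 58,800 (Meridian), 168,000 (Tessera), 174,300 (Novara), 216,700 (Lumen), 246,700 (Talon), 349,400 (Rook), …
Winners (4 units): Meridian, Tessera, Novara, Lumen.
Lowest unsuccessful bid: $246,700 → clearing price.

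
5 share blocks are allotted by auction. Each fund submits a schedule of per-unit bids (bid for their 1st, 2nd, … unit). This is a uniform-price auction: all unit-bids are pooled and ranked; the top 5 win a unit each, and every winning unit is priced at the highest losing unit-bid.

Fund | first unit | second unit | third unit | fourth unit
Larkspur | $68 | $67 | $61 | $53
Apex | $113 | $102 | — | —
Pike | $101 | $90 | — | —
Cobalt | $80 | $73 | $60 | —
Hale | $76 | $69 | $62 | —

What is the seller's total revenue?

Pooled unit-bids ranked (top 5): 113 (Apex-1), 102 (Apex-2), 101 (Pike-1), 90 (Pike-2), 80 (Cobalt-1)
First bid not allocated: $76.
Allocation: Apex 2, Cobalt 1, Pike 2. Every unit priced at $76.
Revenue = 5 × 76 = $380.

Total revenue: $380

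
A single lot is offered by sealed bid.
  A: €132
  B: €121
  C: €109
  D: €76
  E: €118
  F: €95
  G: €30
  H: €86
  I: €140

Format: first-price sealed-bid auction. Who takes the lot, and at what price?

I pays €140

Bids ranked: 140 (I) > 132 (A) > 121 (B) > 118 (E) > 109 (C) > 95 (F) > …
First-price: I pays what they bid, €140.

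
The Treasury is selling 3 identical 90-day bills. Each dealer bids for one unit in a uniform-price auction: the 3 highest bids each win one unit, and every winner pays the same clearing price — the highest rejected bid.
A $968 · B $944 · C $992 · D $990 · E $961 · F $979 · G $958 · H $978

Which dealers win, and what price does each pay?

Sorting: 992 (C), 990 (D), 979 (F), 978 (H), 968 (A), …
Top 3: C, D, F.
Highest unsuccessful bid: $978 → clearing price.

C, D, F; each pays $978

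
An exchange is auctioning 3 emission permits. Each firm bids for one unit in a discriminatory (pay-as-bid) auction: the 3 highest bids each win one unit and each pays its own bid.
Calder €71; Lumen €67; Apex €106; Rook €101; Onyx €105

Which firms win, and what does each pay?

Sorting: 106 (Apex), 105 (Onyx), 101 (Rook), 71 (Calder), 67 (Lumen)
Winners (3 units): Apex, Onyx, Rook.
Each winner pays its own bid: Apex €106, Onyx €105, Rook €101.

Apex €106, Onyx €105, Rook €101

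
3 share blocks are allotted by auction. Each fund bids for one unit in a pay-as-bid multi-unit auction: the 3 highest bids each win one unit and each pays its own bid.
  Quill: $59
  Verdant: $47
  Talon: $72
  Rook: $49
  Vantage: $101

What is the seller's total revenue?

Sorting: 101 (Vantage), 72 (Talon), 59 (Quill), 49 (Rook), 47 (Verdant)
Top 3: Vantage, Talon, Quill.
Total revenue = 101 + 72 + 59 = $232.

Total revenue: $232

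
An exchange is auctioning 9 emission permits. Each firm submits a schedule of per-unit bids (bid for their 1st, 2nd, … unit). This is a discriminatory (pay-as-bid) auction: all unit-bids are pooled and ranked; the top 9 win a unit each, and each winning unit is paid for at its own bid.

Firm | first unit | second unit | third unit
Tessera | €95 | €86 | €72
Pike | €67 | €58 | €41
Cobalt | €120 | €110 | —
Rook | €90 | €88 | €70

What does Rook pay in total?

Rook pays €248

Pooled unit-bids ranked (top 9): 120 (Cobalt-1), 110 (Cobalt-2), 95 (Tessera-1), 90 (Rook-1), 88 (Rook-2), 86 (Tessera-2), 72 (Tessera-3), 70 (Rook-3), 67 (Pike-1)
Next rejected bid: €58 (not a price — pay-as-bid).
Rook's winning unit-bids: 90 + 88 + 70 = €248.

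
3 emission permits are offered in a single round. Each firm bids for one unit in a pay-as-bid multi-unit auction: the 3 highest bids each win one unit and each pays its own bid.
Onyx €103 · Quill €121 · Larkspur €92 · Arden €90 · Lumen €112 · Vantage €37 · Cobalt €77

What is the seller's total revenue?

Bids ranked high→low: 121 (Quill), 112 (Lumen), 103 (Onyx), 92 (Larkspur), 90 (Arden), …
The 3 highest are Quill, Lumen, Onyx.
Total revenue = 121 + 112 + 103 = €336.

Total revenue: €336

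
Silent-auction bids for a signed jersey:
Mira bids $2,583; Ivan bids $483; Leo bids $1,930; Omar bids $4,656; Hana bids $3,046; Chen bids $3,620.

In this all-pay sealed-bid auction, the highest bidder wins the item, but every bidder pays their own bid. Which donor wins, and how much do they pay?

Rule: the highest bidder wins the item, but every bidder pays their own bid.
Bids ranked: 4,656 (Omar) > 3,620 (Chen) > 3,046 (Hana) > 2,583 (Mira) > 1,930 (Leo) > 483 (Ivan)
Omar is highest and takes the item; every bidder forfeits their bid.

Omar pays $4,656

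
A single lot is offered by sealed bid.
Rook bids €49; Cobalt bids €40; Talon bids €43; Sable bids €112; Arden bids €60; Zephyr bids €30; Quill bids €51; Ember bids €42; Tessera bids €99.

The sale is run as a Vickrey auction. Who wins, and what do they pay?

Sorting bids: 112 (Sable) > 99 (Tessera) > 60 (Arden) > 51 (Quill) > 49 (Rook) > 43 (Talon) > …
Second-price: Sable pays Tessera's bid of €99.

Sable pays €99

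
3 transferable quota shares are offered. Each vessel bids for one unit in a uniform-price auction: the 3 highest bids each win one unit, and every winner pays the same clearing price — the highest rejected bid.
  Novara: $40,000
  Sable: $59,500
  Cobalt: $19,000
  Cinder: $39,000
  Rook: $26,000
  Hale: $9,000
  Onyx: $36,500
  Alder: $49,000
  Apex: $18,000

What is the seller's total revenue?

Sorting: 59,500 (Sable), 49,000 (Alder), 40,000 (Novara), 39,000 (Cinder), 36,500 (Onyx), …
The 3 highest are Sable, Alder, Novara.
Clearing price = highest rejected bid = $39,000.
Total revenue = 3 × $39,000 = $117,000.

Total revenue: $117,000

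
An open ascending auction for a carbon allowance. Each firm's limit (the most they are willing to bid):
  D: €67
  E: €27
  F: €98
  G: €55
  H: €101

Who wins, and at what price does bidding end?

Ascending (English) auction: the price rises until one bidder remains; the winner pays the price at which the last rival dropped out.
Sorting limits: 101 (H) > 98 (F) > 67 (D) > 55 (G) > 27 (E)
Bidding ends when F exits at €98; H takes it.

H wins at €98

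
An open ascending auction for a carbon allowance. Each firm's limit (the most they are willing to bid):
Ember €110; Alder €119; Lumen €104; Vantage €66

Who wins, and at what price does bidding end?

Alder wins at €110

Sorting limits: 119 (Alder) > 110 (Ember) > 104 (Lumen) > 66 (Vantage)
Bidding ends when Ember exits at €110; Alder takes it.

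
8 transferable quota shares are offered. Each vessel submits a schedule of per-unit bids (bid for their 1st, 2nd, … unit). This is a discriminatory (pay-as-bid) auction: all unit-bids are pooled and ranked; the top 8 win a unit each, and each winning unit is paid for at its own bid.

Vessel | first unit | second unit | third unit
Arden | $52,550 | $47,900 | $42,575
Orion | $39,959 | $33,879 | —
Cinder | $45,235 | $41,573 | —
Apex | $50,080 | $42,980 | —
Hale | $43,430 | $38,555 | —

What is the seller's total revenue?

Pooled unit-bids ranked (top 8): 52,550 (Arden-1), 50,080 (Apex-1), 47,900 (Arden-2), 45,235 (Cinder-1), 43,430 (Hale-1), 42,980 (Apex-2), 42,575 (Arden-3), 41,573 (Cinder-2)
Next rejected bid: $39,959 (not a price — pay-as-bid).
Each winning unit pays its own bid.
Revenue = 52,550 + 50,080 + 47,900 + 45,235 + 43,430 + 42,980 + 42,575 + 41,573 = $366,323.

Total revenue: $366,323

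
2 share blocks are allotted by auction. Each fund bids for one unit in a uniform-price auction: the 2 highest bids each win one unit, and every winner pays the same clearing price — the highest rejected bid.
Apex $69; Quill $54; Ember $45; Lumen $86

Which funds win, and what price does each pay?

Ordering the bids: 86 (Lumen), 69 (Apex), 54 (Quill), 45 (Ember)
Winners (2 units): Lumen, Apex.
Highest unsuccessful bid: $54 → clearing price.

Lumen, Apex; each pays $54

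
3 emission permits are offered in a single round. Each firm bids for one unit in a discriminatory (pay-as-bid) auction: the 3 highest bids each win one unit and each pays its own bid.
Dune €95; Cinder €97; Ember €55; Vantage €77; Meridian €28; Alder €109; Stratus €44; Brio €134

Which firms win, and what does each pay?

Brio €134, Alder €109, Cinder €97

Ordering the bids: 134 (Brio), 109 (Alder), 97 (Cinder), 95 (Dune), 77 (Vantage), …
Top 3: Brio, Alder, Cinder.
Each winner pays its own bid: Brio €134, Alder €109, Cinder €97.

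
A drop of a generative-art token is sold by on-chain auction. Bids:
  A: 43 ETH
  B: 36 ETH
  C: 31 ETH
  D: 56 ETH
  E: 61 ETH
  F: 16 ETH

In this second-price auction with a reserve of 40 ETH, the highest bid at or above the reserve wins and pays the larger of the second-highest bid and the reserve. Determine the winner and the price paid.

Sorting bids: 61 (E) > 56 (D) > 43 (A) > 36 (B) > 31 (C) > 16 (F)
E has the top bid at or above the reserve (61 ETH).
Second-highest bid 56 ETH exceeds the reserve 40 ETH → payment 56 ETH.

E pays 56 ETH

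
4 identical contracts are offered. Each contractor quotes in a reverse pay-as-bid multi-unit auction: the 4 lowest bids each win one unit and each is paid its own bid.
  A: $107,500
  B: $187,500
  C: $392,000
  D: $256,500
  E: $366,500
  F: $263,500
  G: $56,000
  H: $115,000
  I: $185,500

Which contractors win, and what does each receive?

Ordering the bids: 56,000 (G), 107,500 (A), 115,000 (H), 185,500 (I), 187,500 (B), 256,500 (D), …
Winners (4 units): G, A, H, I.
Each winner is paid its own bid: G $56,000, A $107,500, H $115,000, I $185,500.

G $56,000, A $107,500, H $115,000, I $185,500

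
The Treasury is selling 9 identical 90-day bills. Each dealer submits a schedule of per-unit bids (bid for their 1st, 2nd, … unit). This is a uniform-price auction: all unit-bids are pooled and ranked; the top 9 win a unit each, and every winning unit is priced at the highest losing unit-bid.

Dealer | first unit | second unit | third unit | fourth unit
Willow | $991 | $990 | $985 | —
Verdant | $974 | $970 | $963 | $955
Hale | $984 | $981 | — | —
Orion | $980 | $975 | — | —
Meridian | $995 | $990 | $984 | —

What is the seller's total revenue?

Total revenue: $8,775

All unit-bids, highest first — top 9: 995 (Meridian-1), 991 (Willow-1), 990 (Willow-2), 990 (Meridian-2), 985 (Willow-3), 984 (Hale-1), 984 (Meridian-3), 981 (Hale-2), 980 (Orion-1)
First bid not allocated: $975.
Allocation: Hale 2, Meridian 3, Orion 1, Willow 3. Every unit priced at $975.
Revenue = 9 × 975 = $8,775.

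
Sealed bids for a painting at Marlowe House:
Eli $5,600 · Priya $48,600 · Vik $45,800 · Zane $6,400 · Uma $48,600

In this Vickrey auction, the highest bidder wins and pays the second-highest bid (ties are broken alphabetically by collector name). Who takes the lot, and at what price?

Sorting bids: 48,600 (Priya) > 48,600 (Uma) > 45,800 (Vik) > 6,400 (Zane) > 5,600 (Eli)
Tie at $48,600 → Priya wins by tie-break.
Priya wins with the highest bid; price is set by the runner-up at $48,600.

Priya pays $48,600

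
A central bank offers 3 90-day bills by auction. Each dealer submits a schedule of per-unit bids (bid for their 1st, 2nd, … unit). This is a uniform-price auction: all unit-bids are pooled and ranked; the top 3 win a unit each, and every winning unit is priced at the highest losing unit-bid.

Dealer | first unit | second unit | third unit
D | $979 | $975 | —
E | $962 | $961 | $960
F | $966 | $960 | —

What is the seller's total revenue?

Merging the schedules and taking the best 3: 979 (D-1), 975 (D-2), 966 (F-1)
First bid not allocated: $962.
Allocation: D 2, F 1. Every unit priced at $962.
Revenue = 3 × 962 = $2,886.

Total revenue: $2,886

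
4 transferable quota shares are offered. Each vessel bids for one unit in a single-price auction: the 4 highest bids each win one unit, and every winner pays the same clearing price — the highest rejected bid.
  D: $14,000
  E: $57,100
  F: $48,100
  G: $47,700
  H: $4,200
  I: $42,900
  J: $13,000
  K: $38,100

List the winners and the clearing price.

E, F, G, I; each pays $38,100

Ordering the bids: 57,100 (E), 48,100 (F), 47,700 (G), 42,900 (I), 38,100 (K), 14,000 (D), …
Winners (4 units): E, F, G, I.
Highest unsuccessful bid: $38,100 → clearing price.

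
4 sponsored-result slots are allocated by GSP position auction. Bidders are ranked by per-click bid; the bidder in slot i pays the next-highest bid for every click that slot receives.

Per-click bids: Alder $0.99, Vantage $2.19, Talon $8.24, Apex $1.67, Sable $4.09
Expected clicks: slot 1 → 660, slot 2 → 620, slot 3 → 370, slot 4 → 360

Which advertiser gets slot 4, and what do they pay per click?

Apex; $0.99 per click

Sorting advertisers: $8.24 (Talon) > $4.09 (Sable) > $2.19 (Vantage) > $1.67 (Apex) > $0.99 (Alder)
Slot 4 goes to the fourth-ranked bidder, Apex, who pays the next bid down: $0.99/click.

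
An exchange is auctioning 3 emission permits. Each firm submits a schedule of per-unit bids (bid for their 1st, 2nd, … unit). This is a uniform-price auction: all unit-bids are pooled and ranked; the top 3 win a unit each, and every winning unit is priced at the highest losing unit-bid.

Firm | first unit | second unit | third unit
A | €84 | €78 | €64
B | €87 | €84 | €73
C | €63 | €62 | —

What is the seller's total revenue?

Total revenue: €234

Pooled unit-bids ranked (top 3): 87 (B-1), 84 (A-1), 84 (B-2)
The (k+1)-th unit-bid is €78.
Allocation: A 1, B 2. Every unit priced at €78.
Revenue = 3 × 78 = €234.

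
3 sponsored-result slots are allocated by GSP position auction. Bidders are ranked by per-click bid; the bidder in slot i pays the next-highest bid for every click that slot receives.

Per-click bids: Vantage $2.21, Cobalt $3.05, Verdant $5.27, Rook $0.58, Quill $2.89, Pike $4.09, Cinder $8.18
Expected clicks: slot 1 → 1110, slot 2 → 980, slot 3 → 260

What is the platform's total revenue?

Total revenue: $10650.90

Sorting advertisers: $8.18 (Cinder) > $5.27 (Verdant) > $4.09 (Pike) > $3.05 (Cobalt) > …
Slot 1: Cinder pays $5.27 × 1110 = $5849.70
Slot 2: Verdant pays $4.09 × 980 = $4008.20
Slot 3: Pike pays $3.05 × 260 = $793.00
Total = $10650.90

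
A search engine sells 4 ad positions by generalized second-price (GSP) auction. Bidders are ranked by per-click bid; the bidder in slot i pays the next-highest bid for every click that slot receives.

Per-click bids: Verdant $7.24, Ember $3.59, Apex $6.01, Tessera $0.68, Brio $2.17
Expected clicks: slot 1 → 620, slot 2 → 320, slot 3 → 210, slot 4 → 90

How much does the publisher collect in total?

Sorting advertisers: $7.24 (Verdant) > $6.01 (Apex) > $3.59 (Ember) > $2.17 (Brio) > $0.68 (Tessera)
Slot 1: Verdant pays $6.01 × 620 = $3726.20
Slot 2: Apex pays $3.59 × 320 = $1148.80
Slot 3: Ember pays $2.17 × 210 = $455.70
Slot 4: Brio pays $0.68 × 90 = $61.20
Total = $5391.90

Total revenue: $5391.90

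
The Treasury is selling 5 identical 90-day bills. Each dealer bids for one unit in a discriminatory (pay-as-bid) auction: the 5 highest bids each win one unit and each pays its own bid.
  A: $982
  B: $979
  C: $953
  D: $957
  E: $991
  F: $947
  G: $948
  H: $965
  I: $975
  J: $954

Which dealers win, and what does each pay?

Ordering the bids: 991 (E), 982 (A), 979 (B), 975 (I), 965 (H), 957 (D), 954 (J), …
Top 5: E, A, B, I, H.
Each winner pays its own bid: E $991, A $982, B $979, I $975, H $965.

E $991, A $982, B $979, I $975, H $965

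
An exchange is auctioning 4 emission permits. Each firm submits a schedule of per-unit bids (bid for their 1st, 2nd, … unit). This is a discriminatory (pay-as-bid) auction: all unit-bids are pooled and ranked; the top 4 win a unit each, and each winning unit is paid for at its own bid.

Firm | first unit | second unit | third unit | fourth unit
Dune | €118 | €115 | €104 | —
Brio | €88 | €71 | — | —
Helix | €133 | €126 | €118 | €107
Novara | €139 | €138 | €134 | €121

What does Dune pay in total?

All unit-bids, highest first — top 4: 139 (Novara-1), 138 (Novara-2), 134 (Novara-3), 133 (Helix-1)
Next rejected bid: €126 (not a price — pay-as-bid).
Dune wins no units.

Dune pays €0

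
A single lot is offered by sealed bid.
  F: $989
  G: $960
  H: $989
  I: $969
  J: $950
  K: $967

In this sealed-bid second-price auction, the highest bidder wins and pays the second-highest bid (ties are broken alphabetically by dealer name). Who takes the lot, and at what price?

Bids ranked: 989 (F) > 989 (H) > 969 (I) > 967 (K) > 960 (G) > 950 (J)
Tie at $989 → F wins by tie-break.
F is highest; pays the second-highest bid, $989.

F pays $989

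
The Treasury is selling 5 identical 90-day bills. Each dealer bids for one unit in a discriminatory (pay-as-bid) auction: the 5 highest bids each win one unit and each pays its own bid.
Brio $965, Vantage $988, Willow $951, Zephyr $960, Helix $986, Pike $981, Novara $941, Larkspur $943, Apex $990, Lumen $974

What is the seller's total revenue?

Total revenue: $4,919

Sorting: 990 (Apex), 988 (Vantage), 986 (Helix), 981 (Pike), 974 (Lumen), 965 (Brio), 960 (Zephyr), …
Top 5: Apex, Vantage, Helix, Pike, Lumen.
Total revenue = 990 + 988 + 986 + 981 + 974 = $4,919.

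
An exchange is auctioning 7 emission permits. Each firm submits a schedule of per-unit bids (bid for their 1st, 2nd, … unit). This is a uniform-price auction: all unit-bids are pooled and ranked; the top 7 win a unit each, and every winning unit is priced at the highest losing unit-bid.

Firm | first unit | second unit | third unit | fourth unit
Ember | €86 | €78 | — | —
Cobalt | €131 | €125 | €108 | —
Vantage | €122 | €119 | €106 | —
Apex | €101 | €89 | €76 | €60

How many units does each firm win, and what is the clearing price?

Apex 1, Cobalt 3, Vantage 3; clearing price €89

Merging the schedules and taking the best 7: 131 (Cobalt-1), 125 (Cobalt-2), 122 (Vantage-1), 119 (Vantage-2), 108 (Cobalt-3), 106 (Vantage-3), 101 (Apex-1)
Highest rejected unit-bid = €89.
Allocation: Apex 1, Cobalt 3, Vantage 3.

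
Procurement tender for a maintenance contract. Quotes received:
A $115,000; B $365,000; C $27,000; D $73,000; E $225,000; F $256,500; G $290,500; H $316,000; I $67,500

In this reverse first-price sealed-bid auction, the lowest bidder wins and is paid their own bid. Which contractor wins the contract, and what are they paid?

Bids in order: 27,000 (C) < 67,500 (I) < 73,000 (D) < 115,000 (A) < 225,000 (E) < 256,500 (F) < …
First-price: C is paid what they bid, $27,000.

C is paid $27,000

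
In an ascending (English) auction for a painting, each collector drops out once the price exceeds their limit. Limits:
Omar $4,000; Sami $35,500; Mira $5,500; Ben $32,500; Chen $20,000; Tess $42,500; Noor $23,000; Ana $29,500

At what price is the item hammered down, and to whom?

Limits ranked: 42,500 (Tess) > 35,500 (Sami) > 32,500 (Ben) > 29,500 (Ana) > 23,000 (Noor) > 20,000 (Chen) > …
Once the price passes $35,500, only Tess is left; the hammer falls at Sami's limit of $35,500.

Tess wins at $35,500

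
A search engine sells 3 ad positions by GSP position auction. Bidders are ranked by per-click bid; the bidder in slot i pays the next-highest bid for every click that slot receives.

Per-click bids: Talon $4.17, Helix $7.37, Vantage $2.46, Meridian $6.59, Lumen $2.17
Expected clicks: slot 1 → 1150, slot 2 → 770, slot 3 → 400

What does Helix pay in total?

Helix pays $7578.50

Ranked by bid: $7.37 (Helix) > $6.59 (Meridian) > $4.17 (Talon) > $2.46 (Vantage) > …
Helix holds slot 1 → pays next bid $6.59 × 1150 clicks = $7578.50.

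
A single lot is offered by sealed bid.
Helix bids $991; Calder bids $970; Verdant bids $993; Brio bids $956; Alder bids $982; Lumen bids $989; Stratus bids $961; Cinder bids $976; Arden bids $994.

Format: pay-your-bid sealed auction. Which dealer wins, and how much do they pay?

Pay-your-bid sealed auction: the highest bidder wins and pays their own bid.
Sorting bids: 994 (Arden) > 993 (Verdant) > 991 (Helix) > 989 (Lumen) > 982 (Alder) > 976 (Cinder) > …
Arden is highest → pays own bid, $994.

Arden pays $994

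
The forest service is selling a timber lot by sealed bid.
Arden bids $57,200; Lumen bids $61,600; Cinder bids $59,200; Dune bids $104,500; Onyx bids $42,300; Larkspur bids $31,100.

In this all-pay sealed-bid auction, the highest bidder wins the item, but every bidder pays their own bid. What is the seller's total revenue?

All-pay sealed-bid auction: the highest bidder wins the item, but every bidder pays their own bid.
Bids ranked: 104,500 (Dune) > 61,600 (Lumen) > 59,200 (Cinder) > 57,200 (Arden) > 42,300 (Onyx) > 31,100 (Larkspur)
Every bidder forfeits their bid regardless of winning.
Revenue = 57,200 + 61,600 + 59,200 + 104,500 + 42,300 + 31,100 = $355,900.

Total revenue: $355,900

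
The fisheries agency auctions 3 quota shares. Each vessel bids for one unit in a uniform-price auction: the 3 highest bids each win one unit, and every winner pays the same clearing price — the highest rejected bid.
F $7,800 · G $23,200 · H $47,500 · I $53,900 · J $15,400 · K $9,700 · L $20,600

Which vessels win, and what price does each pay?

Ordering the bids: 53,900 (I), 47,500 (H), 23,200 (G), 20,600 (L), 15,400 (J), …
The 3 highest are I, H, G.
Highest unsuccessful bid: $20,600 → clearing price.

I, H, G; each pays $20,600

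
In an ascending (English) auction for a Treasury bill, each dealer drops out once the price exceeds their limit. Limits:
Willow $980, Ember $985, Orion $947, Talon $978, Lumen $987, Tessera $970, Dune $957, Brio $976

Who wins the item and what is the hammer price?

Lumen wins at $985

Ascending (English) auction: the price rises until one bidder remains; the winner pays the price at which the last rival dropped out.
Sorting limits: 987 (Lumen) > 985 (Ember) > 980 (Willow) > 978 (Talon) > 976 (Brio) > 970 (Tessera) > …
Once the price passes $985, only Lumen is left; the hammer falls at Ember's limit of $985.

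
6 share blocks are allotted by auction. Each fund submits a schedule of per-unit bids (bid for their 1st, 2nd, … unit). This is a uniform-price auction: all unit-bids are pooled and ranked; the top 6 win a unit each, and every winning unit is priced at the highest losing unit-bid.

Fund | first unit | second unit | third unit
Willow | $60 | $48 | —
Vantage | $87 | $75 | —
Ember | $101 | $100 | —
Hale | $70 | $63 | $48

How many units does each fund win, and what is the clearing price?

Ember 2, Hale 2, Vantage 2; clearing price $60

Merging the schedules and taking the best 6: 101 (Ember-1), 100 (Ember-2), 87 (Vantage-1), 75 (Vantage-2), 70 (Hale-1), 63 (Hale-2)
Highest rejected unit-bid = $60.
Allocation: Ember 2, Hale 2, Vantage 2.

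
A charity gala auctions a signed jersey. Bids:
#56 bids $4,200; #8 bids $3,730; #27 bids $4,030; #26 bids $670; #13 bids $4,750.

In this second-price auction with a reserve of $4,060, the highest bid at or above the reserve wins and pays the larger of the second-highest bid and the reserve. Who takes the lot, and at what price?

Bids in order: 4,750 (#13) > 4,200 (#56) > 4,030 (#27) > 3,730 (#8) > 670 (#26)
#13 has the top bid at or above the reserve ($4,750).
max(second-highest $4,200, reserve $4,060) = $4,200; the reserve does not bind.

#13 pays $4,200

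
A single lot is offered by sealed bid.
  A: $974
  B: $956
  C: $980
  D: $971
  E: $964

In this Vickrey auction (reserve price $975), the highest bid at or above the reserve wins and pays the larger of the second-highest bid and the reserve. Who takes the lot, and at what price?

C pays $975

Sorting bids: 980 (C) > 974 (A) > 971 (D) > 964 (E) > 956 (B)
Highest eligible bid: C at $980.
max(second-highest $974, reserve $975) = $975.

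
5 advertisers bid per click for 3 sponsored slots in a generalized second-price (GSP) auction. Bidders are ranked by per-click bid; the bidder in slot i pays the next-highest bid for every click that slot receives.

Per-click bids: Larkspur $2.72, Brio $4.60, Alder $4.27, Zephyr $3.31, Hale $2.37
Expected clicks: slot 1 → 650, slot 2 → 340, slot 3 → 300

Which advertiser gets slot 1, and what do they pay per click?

Sorting advertisers: $4.60 (Brio) > $4.27 (Alder) > $3.31 (Zephyr) > $2.72 (Larkspur) > …
Slot 1 goes to the first-ranked bidder, Brio, who pays the next bid down: $4.27/click.

Brio; $4.27 per click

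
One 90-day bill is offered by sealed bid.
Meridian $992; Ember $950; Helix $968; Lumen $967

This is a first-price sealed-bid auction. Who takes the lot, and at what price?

Meridian pays $992

First-price sealed-bid auction: the highest bidder wins and pays their own bid.
Sorting bids: 992 (Meridian) > 968 (Helix) > 967 (Lumen) > 950 (Ember)
Meridian is highest → pays own bid, $992.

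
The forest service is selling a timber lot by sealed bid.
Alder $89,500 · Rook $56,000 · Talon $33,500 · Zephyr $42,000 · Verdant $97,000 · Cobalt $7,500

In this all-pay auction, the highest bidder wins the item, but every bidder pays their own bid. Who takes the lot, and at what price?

Verdant pays $97,000

Sorting bids: 97,000 (Verdant) > 89,500 (Alder) > 56,000 (Rook) > 42,000 (Zephyr) > 33,500 (Talon) > 7,500 (Cobalt)
Verdant wins with the top bid; all bids are sunk regardless.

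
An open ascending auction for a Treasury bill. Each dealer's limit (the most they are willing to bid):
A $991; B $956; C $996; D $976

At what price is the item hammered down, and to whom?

Limits ranked: 996 (C) > 991 (A) > 976 (D) > 956 (B)
Bidding ends when A exits at $991; C takes it.

C wins at $991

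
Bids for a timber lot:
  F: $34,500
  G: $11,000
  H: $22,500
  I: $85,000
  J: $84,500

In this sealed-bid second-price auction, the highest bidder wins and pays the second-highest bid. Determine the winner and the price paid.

Bids in order: 85,000 (I) > 84,500 (J) > 34,500 (F) > 22,500 (H) > 11,000 (G)
I is highest; pays the second-highest bid, $84,500.

I pays $84,500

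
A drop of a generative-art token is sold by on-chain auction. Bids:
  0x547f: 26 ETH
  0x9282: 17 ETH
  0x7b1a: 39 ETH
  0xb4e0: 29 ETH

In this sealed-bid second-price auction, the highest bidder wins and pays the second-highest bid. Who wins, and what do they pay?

Sorting bids: 39 (0x7b1a) > 29 (0xb4e0) > 26 (0x547f) > 17 (0x9282)
0x7b1a is highest; pays the second-highest bid, 29 ETH.

0x7b1a pays 29 ETH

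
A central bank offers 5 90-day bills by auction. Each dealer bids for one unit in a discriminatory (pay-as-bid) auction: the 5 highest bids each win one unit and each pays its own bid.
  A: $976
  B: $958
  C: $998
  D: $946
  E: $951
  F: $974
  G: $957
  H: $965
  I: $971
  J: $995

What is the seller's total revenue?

Total revenue: $4,914

Bids ranked high→low: 998 (C), 995 (J), 976 (A), 974 (F), 971 (I), 965 (H), 958 (B), …
Top 5: C, J, A, F, I.
Total revenue = 998 + 995 + 976 + 974 + 971 = $4,914.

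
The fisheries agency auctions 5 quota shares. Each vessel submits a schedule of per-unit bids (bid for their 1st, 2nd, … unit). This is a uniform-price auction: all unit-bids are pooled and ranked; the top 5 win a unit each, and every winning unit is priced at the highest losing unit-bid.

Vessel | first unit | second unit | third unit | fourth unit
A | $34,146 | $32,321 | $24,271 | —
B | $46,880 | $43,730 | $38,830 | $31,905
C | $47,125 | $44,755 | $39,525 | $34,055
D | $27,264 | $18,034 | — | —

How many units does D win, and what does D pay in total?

Pooled unit-bids ranked (top 5): 47,125 (C-1), 46,880 (B-1), 44,755 (C-2), 43,730 (B-2), 39,525 (C-3)
Highest rejected unit-bid = $38,830.
D wins 0 unit(s) at $38,830 each.

D: 0 units, pays $0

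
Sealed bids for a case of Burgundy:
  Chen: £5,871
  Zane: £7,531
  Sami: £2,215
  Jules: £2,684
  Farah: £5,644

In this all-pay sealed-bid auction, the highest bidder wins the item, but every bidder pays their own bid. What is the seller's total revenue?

Total revenue: £23,945

Bids in order: 7,531 (Zane) > 5,871 (Chen) > 5,644 (Farah) > 2,684 (Jules) > 2,215 (Sami)
Zane wins with the top bid; all bids are sunk regardless.
Every bidder forfeits their bid regardless of winning.
Revenue = 5,871 + 7,531 + 2,215 + 2,684 + 5,644 = £23,945.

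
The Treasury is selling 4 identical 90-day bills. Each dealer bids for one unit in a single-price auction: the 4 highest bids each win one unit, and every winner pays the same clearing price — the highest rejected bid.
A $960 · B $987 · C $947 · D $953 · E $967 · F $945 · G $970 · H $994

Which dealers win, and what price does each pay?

Ordering the bids: 994 (H), 987 (B), 970 (G), 967 (E), 960 (A), 953 (D), …
Top 4: H, B, G, E.
Clearing price = highest rejected bid = $960.

H, B, G, E; each pays $960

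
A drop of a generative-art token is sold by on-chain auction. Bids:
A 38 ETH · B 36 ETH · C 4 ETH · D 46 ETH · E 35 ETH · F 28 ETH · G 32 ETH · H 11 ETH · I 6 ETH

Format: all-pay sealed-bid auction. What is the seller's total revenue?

All-pay sealed-bid auction: the highest bidder wins the item, but every bidder pays their own bid.
Bids ranked: 46 (D) > 38 (A) > 36 (B) > 35 (E) > 32 (G) > 28 (F) > …
Every bidder forfeits their bid regardless of winning.
Revenue = 38 + 36 + 4 + 46 + 35 + 28 + 32 + 11 + 6 = 236 ETH.

Total revenue: 236 ETH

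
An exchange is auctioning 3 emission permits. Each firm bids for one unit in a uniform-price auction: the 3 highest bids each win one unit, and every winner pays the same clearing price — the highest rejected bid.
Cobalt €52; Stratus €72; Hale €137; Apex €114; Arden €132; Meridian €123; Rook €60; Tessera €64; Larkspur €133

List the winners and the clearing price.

Hale, Larkspur, Arden; each pays €123

Sorting: 137 (Hale), 133 (Larkspur), 132 (Arden), 123 (Meridian), 114 (Apex), …
Top 3: Hale, Larkspur, Arden.
First losing bid is Meridian's €123, which sets the uniform price.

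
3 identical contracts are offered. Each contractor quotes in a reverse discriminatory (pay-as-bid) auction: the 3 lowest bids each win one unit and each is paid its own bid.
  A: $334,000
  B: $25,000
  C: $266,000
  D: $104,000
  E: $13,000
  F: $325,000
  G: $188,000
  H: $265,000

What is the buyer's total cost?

Ordering the bids: 13,000 (E), 25,000 (B), 104,000 (D), 188,000 (G), 265,000 (H), …
Winners (3 units): E, B, D.
Total cost = 13,000 + 25,000 + 104,000 = $142,000.

Total cost: $142,000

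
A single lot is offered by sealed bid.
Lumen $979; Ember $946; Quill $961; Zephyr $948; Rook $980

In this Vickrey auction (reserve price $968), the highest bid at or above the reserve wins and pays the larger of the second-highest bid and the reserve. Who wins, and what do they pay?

Rook pays $979

Bids ranked: 980 (Rook) > 979 (Lumen) > 961 (Quill) > 948 (Zephyr) > 946 (Ember)
Highest eligible bid: Rook at $980.
max(second-highest $979, reserve $968) = $979; the reserve does not bind.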